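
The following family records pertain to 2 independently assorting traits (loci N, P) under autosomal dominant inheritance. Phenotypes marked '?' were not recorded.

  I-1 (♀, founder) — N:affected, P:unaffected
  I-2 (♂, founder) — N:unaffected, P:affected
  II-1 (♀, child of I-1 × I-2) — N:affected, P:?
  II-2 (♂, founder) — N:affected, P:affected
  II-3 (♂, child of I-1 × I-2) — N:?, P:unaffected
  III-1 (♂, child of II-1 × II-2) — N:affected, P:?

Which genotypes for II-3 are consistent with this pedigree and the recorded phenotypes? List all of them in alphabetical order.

N/I-1 aff ·: Nn|NN
N/I-2 un ·: nn
N/II-1 aff I-1×I-2: Nn
N/II-2 aff ·: Nn|NN
N/II-3 ? I-1×I-2: nn|Nn
N/III-1 aff II-1×II-2: Nn|NN
⇒ N over [I-1,I-2,II-1,II-2,II-3,III-1]: 12 consistent
P/I-1 un ·: pp
P/I-2 aff ·: Pp
P/II-1 ? I-1×I-2: pp|Pp
P/II-2 aff ·: Pp|PP
P/II-3 un I-1×I-2: pp
P/III-1 ? II-1×II-2: pp|Pp|PP
⇒ P over [I-1,I-2,II-1,II-2,II-3,III-1]: 8 consistent

II-3 ∈ {Nn pp, nn pp}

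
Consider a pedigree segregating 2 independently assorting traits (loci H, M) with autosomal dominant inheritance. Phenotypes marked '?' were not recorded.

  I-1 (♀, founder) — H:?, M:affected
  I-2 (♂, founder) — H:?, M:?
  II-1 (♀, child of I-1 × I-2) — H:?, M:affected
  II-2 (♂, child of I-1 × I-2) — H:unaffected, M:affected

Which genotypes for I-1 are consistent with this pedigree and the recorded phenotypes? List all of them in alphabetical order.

I-1 ∈ {Hh MM, Hh Mm, hh MM, hh Mm}

H/I-1 ? ·: hh|Hh
H/I-2 ? ·: hh|Hh
H/II-1 ? I-1×I-2: hh|Hh|HH
H/II-2 un I-1×I-2: hh
⇒ H over [I-1,I-2,II-1,II-2]: 8 consistent
M/I-1 aff ·: Mm|MM
M/I-2 ? ·: mm|Mm|MM
M/II-1 aff I-1×I-2: Mm|MM
M/II-2 aff I-1×I-2: Mm|MM
⇒ M over [I-1,I-2,II-1,II-2]: 15 consistent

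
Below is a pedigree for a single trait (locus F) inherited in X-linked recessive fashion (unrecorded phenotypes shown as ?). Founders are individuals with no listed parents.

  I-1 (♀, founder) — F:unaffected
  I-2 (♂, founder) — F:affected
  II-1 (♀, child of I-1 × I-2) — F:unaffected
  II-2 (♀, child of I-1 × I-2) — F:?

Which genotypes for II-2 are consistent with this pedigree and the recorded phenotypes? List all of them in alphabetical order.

II-2 ∈ {X^FX^f, X^fX^f}

F/I-1 un ·: X^FX^F|X^FX^f
F/I-2 aff ·: X^fY
F/II-1 un I-1×I-2: X^FX^f
F/II-2 ? I-1×I-2: X^FX^f|X^fX^f
⇒ F over [I-1,I-2,II-1,II-2]: 3 consistent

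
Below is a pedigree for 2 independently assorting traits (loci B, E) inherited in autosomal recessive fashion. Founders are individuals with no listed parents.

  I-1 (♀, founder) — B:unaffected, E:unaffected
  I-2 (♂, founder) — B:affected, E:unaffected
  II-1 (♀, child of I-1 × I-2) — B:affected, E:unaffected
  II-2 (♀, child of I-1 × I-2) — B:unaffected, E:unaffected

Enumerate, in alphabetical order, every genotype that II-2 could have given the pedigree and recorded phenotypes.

B/I-1 un ·: Bb
B/I-2 aff ·: bb
B/II-1 aff I-1×I-2: bb
B/II-2 un I-1×I-2: Bb
⇒ B over [I-1,I-2,II-1,II-2]: 1 consistent
E/I-1 un ·: EE|Ee
E/I-2 un ·: EE|Ee
E/II-1 un I-1×I-2: EE|Ee
E/II-2 un I-1×I-2: EE|Ee
⇒ E over [I-1,I-2,II-1,II-2]: 13 consistent

II-2 ∈ {Bb EE, Bb Ee}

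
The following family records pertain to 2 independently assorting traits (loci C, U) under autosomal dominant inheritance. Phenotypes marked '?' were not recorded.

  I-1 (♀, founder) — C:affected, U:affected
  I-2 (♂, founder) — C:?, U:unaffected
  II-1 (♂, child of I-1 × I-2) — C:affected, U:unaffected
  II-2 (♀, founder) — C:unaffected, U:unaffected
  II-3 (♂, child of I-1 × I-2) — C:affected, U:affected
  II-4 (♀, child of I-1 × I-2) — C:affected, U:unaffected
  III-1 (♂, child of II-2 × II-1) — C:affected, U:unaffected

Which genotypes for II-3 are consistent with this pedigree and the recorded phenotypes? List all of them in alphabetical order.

II-3 ∈ {CC Uu, Cc Uu}

C/I-1 aff ·: Cc|CC
C/I-2 ? ·: cc|Cc|CC
C/II-1 aff I-1×I-2: Cc|CC
C/II-2 un ·: cc
C/II-3 aff I-1×I-2: Cc|CC
C/II-4 aff I-1×I-2: Cc|CC
C/III-1 aff II-2×II-1: Cc
⇒ C over [I-1,I-2,II-1,II-2,II-3,II-4,III-1]: 27 consistent
U/I-1 aff ·: Uu
U/I-2 un ·: uu
U/II-1 un I-1×I-2: uu
U/II-2 un ·: uu
U/II-3 aff I-1×I-2: Uu
U/II-4 un I-1×I-2: uu
U/III-1 un II-2×II-1: uu
⇒ U over [I-1,I-2,II-1,II-2,II-3,II-4,III-1]: 1 consistent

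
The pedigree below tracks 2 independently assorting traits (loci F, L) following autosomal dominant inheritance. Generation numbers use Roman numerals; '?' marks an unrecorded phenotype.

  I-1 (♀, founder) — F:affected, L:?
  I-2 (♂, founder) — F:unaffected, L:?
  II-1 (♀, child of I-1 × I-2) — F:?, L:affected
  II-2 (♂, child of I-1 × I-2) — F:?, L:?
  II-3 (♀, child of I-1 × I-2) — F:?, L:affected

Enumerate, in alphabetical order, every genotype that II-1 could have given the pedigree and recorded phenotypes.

II-1 ∈ {Ff LL, Ff Ll, ff LL, ff Ll}

F/I-1 aff ·: Ff|FF
F/I-2 un ·: ff
F/II-1 ? I-1×I-2: ff|Ff
F/II-2 ? I-1×I-2: ff|Ff
F/II-3 ? I-1×I-2: ff|Ff
⇒ F over [I-1,I-2,II-1,II-2,II-3]: 9 consistent
L/I-1 ? ·: ll|Ll|LL
L/I-2 ? ·: ll|Ll|LL
L/II-1 aff I-1×I-2: Ll|LL
L/II-2 ? I-1×I-2: ll|Ll|LL
L/II-3 aff I-1×I-2: Ll|LL
⇒ L over [I-1,I-2,II-1,II-2,II-3]: 35 consistent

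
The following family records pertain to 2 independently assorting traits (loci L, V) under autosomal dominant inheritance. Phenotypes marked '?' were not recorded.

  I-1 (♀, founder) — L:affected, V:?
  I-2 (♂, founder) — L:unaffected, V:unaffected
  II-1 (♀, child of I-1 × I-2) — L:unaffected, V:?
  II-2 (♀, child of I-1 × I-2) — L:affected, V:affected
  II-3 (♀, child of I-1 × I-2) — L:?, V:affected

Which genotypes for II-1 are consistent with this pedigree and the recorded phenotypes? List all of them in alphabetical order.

L/I-1 aff ·: Ll
L/I-2 un ·: ll
L/II-1 un I-1×I-2: ll
L/II-2 aff I-1×I-2: Ll
L/II-3 ? I-1×I-2: ll|Ll
⇒ L over [I-1,I-2,II-1,II-2,II-3]: 2 consistent
V/I-1 ? ·: Vv|VV
V/I-2 un ·: vv
V/II-1 ? I-1×I-2: vv|Vv
V/II-2 aff I-1×I-2: Vv
V/II-3 aff I-1×I-2: Vv
⇒ V over [I-1,I-2,II-1,II-2,II-3]: 3 consistent

II-1 ∈ {ll Vv, ll vv}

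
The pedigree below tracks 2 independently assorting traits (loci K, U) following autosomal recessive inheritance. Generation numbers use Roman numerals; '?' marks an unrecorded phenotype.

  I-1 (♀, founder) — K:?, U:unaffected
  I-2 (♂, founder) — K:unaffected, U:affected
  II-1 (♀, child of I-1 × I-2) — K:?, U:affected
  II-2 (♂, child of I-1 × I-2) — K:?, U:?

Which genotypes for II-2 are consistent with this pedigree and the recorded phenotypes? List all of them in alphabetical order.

K/I-1 ? ·: KK|Kk|kk
K/I-2 un ·: KK|Kk
K/II-1 ? I-1×I-2: KK|Kk|kk
K/II-2 ? I-1×I-2: KK|Kk|kk
⇒ K over [I-1,I-2,II-1,II-2]: 23 consistent
U/I-1 un ·: Uu
U/I-2 aff ·: uu
U/II-1 aff I-1×I-2: uu
U/II-2 ? I-1×I-2: Uu|uu
⇒ U over [I-1,I-2,II-1,II-2]: 2 consistent

II-2 ∈ {KK Uu, KK uu, Kk Uu, Kk uu, kk Uu, kk uu}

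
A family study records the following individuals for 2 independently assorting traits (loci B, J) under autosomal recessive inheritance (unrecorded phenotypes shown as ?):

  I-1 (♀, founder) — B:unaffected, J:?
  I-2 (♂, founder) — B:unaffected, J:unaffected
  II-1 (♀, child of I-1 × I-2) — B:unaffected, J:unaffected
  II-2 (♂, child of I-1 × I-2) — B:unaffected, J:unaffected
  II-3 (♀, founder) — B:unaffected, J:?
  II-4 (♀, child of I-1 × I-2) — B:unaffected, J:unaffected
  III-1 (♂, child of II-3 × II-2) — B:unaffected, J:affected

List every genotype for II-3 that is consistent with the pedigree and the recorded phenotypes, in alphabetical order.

B/I-1 un ·: BB|Bb
B/I-2 un ·: BB|Bb
B/II-1 un I-1×I-2: BB|Bb
B/II-2 un I-1×I-2: BB|Bb
B/II-3 un ·: BB|Bb
B/II-4 un I-1×I-2: BB|Bb
B/III-1 un II-3×II-2: BB|Bb
⇒ B over [I-1,I-2,II-1,II-2,II-3,II-4,III-1]: 87 consistent
J/I-1 ? ·: JJ|Jj|jj
J/I-2 un ·: JJ|Jj
J/II-1 un I-1×I-2: JJ|Jj
J/II-2 un I-1×I-2: Jj
J/II-3 ? ·: Jj|jj
J/II-4 un I-1×I-2: JJ|Jj
J/III-1 aff II-3×II-2: jj
⇒ J over [I-1,I-2,II-1,II-2,II-3,II-4,III-1]: 28 consistent

II-3 ∈ {BB Jj, BB jj, Bb Jj, Bb jj}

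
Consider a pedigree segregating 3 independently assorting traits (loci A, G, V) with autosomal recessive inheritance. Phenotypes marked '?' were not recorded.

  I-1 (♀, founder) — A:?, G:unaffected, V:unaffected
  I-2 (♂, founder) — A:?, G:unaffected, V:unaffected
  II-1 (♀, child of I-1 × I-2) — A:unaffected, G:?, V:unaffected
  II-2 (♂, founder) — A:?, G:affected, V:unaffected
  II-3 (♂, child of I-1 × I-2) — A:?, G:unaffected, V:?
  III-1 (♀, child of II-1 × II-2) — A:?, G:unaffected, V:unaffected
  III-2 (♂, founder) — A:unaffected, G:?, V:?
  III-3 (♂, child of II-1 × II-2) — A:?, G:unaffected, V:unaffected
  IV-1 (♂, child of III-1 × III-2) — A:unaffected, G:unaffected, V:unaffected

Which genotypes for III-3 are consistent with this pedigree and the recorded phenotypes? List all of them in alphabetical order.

III-3 ∈ {AA Gg VV, AA Gg Vv, Aa Gg VV, Aa Gg Vv, aa Gg VV, aa Gg Vv}

A/I-1 ? ·: AA|Aa|aa
A/I-2 ? ·: AA|Aa|aa
A/II-1 un I-1×I-2: AA|Aa
A/II-2 ? ·: AA|Aa|aa
A/II-3 ? I-1×I-2: AA|Aa|aa
A/III-1 ? II-1×II-2: AA|Aa|aa
A/III-2 un ·: AA|Aa
A/III-3 ? II-1×II-2: AA|Aa|aa
A/IV-1 un III-1×III-2: AA|Aa
⇒ A over [I-1,I-2,II-1,II-2,II-3,III-1,III-2,III-3,IV-1]: 857 consistent
G/I-1 un ·: GG|Gg
G/I-2 un ·: GG|Gg
G/II-1 ? I-1×I-2: GG|Gg
G/II-2 aff ·: gg
G/II-3 un I-1×I-2: GG|Gg
G/III-1 un II-1×II-2: Gg
G/III-2 ? ·: GG|Gg|gg
G/III-3 un II-1×II-2: Gg
G/IV-1 un III-1×III-2: GG|Gg
⇒ G over [I-1,I-2,II-1,II-2,II-3,III-1,III-2,III-3,IV-1]: 65 consistent
V/I-1 un ·: VV|Vv
V/I-2 un ·: VV|Vv
V/II-1 un I-1×I-2: VV|Vv
V/II-2 un ·: VV|Vv
V/II-3 ? I-1×I-2: VV|Vv|vv
V/III-1 un II-1×II-2: VV|Vv
V/III-2 ? ·: VV|Vv|vv
V/III-3 un II-1×II-2: VV|Vv
V/IV-1 un III-1×III-2: VV|Vv
⇒ V over [I-1,I-2,II-1,II-2,II-3,III-1,III-2,III-3,IV-1]: 428 consistent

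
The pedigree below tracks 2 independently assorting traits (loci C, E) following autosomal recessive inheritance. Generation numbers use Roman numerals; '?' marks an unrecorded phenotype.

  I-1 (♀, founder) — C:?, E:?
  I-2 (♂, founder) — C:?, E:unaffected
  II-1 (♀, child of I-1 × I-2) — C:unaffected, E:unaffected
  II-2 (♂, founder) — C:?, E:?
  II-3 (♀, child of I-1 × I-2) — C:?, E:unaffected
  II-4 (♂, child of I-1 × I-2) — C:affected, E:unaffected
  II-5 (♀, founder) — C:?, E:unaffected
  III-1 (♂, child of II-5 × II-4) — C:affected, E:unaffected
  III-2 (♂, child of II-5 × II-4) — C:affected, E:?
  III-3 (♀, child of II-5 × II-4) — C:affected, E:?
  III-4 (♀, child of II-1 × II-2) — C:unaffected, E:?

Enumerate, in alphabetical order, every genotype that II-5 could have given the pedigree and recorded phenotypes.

II-5 ∈ {Cc EE, Cc Ee, cc EE, cc Ee}

C/I-1 ? ·: Cc|cc
C/I-2 ? ·: Cc|cc
C/II-1 un I-1×I-2: CC|Cc
C/II-2 ? ·: CC|Cc|cc
C/II-3 ? I-1×I-2: CC|Cc|cc
C/II-4 aff I-1×I-2: cc
C/II-5 ? ·: Cc|cc
C/III-1 aff II-5×II-4: cc
C/III-2 aff II-5×II-4: cc
C/III-3 aff II-5×II-4: cc
C/III-4 un II-1×II-2: CC|Cc
⇒ C over [I-1,I-2,II-1,II-2,II-3,II-4,II-5,III-1,III-2,III-3,III-4]: 94 consistent
E/I-1 ? ·: EE|Ee|ee
E/I-2 un ·: EE|Ee
E/II-1 un I-1×I-2: EE|Ee
E/II-2 ? ·: EE|Ee|ee
E/II-3 un I-1×I-2: EE|Ee
E/II-4 un I-1×I-2: EE|Ee
E/II-5 un ·: EE|Ee
E/III-1 un II-5×II-4: EE|Ee
E/III-2 ? II-5×II-4: EE|Ee|ee
E/III-3 ? II-5×II-4: EE|Ee|ee
E/III-4 ? II-1×II-2: EE|Ee|ee
⇒ E over [I-1,I-2,II-1,II-2,II-3,II-4,II-5,III-1,III-2,III-3,III-4]: 2710 consistent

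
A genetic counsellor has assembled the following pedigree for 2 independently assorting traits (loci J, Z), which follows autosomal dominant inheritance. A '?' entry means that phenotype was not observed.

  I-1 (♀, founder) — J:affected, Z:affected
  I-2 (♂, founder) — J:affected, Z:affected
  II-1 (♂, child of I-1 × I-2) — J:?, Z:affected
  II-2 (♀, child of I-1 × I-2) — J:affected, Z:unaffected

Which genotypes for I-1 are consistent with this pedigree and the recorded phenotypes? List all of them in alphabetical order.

I-1 ∈ {JJ Zz, Jj Zz}

J/I-1 aff ·: Jj|JJ
J/I-2 aff ·: Jj|JJ
J/II-1 ? I-1×I-2: jj|Jj|JJ
J/II-2 aff I-1×I-2: Jj|JJ
⇒ J over [I-1,I-2,II-1,II-2]: 15 consistent
Z/I-1 aff ·: Zz
Z/I-2 aff ·: Zz
Z/II-1 aff I-1×I-2: Zz|ZZ
Z/II-2 un I-1×I-2: zz
⇒ Z over [I-1,I-2,II-1,II-2]: 2 consistent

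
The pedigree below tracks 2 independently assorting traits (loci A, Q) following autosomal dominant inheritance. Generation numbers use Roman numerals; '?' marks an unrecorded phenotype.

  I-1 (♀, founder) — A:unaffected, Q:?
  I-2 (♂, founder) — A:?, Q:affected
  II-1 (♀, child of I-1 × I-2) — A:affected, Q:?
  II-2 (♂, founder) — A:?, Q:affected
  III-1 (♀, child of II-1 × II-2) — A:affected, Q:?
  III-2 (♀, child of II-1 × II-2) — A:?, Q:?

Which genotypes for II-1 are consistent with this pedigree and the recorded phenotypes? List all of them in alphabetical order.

A/I-1 un ·: aa
A/I-2 ? ·: Aa|AA
A/II-1 aff I-1×I-2: Aa
A/II-2 ? ·: aa|Aa|AA
A/III-1 aff II-1×II-2: Aa|AA
A/III-2 ? II-1×II-2: aa|Aa|AA
⇒ A over [I-1,I-2,II-1,II-2,III-1,III-2]: 24 consistent
Q/I-1 ? ·: qq|Qq|QQ
Q/I-2 aff ·: Qq|QQ
Q/II-1 ? I-1×I-2: qq|Qq|QQ
Q/II-2 aff ·: Qq|QQ
Q/III-1 ? II-1×II-2: qq|Qq|QQ
Q/III-2 ? II-1×II-2: qq|Qq|QQ
⇒ Q over [I-1,I-2,II-1,II-2,III-1,III-2]: 95 consistent

II-1 ∈ {Aa QQ, Aa Qq, Aa qq}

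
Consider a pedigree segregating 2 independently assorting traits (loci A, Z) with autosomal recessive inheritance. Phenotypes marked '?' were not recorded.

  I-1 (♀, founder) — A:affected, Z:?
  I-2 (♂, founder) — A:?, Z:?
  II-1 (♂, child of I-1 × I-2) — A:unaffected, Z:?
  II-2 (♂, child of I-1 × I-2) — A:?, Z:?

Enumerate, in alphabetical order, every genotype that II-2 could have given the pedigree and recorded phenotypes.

A/I-1 aff ·: aa
A/I-2 ? ·: AA|Aa
A/II-1 un I-1×I-2: Aa
A/II-2 ? I-1×I-2: Aa|aa
⇒ A over [I-1,I-2,II-1,II-2]: 3 consistent
Z/I-1 ? ·: ZZ|Zz|zz
Z/I-2 ? ·: ZZ|Zz|zz
Z/II-1 ? I-1×I-2: ZZ|Zz|zz
Z/II-2 ? I-1×I-2: ZZ|Zz|zz
⇒ Z over [I-1,I-2,II-1,II-2]: 29 consistent

II-2 ∈ {Aa ZZ, Aa Zz, Aa zz, aa ZZ, aa Zz, aa zz}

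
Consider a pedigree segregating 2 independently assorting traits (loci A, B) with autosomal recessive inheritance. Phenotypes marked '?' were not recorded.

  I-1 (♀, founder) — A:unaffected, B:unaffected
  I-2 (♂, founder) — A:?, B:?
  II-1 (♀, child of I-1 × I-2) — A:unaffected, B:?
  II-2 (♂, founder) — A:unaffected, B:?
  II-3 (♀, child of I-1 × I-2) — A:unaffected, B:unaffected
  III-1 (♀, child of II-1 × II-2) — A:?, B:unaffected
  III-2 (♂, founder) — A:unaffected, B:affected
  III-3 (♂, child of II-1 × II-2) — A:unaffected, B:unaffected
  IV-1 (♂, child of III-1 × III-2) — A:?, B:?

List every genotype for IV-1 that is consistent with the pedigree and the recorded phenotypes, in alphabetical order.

IV-1 ∈ {AA Bb, AA bb, Aa Bb, Aa bb, aa Bb, aa bb}

A/I-1 un ·: AA|Aa
A/I-2 ? ·: AA|Aa|aa
A/II-1 un I-1×I-2: AA|Aa
A/II-2 un ·: AA|Aa
A/II-3 un I-1×I-2: AA|Aa
A/III-1 ? II-1×II-2: AA|Aa|aa
A/III-2 un ·: AA|Aa
A/III-3 un II-1×II-2: AA|Aa
A/IV-1 ? III-1×III-2: AA|Aa|aa
⇒ A over [I-1,I-2,II-1,II-2,II-3,III-1,III-2,III-3,IV-1]: 437 consistent
B/I-1 un ·: BB|Bb
B/I-2 ? ·: BB|Bb|bb
B/II-1 ? I-1×I-2: BB|Bb|bb
B/II-2 ? ·: BB|Bb|bb
B/II-3 un I-1×I-2: BB|Bb
B/III-1 un II-1×II-2: BB|Bb
B/III-2 aff ·: bb
B/III-3 un II-1×II-2: BB|Bb
B/IV-1 ? III-1×III-2: Bb|bb
⇒ B over [I-1,I-2,II-1,II-2,II-3,III-1,III-2,III-3,IV-1]: 187 consistent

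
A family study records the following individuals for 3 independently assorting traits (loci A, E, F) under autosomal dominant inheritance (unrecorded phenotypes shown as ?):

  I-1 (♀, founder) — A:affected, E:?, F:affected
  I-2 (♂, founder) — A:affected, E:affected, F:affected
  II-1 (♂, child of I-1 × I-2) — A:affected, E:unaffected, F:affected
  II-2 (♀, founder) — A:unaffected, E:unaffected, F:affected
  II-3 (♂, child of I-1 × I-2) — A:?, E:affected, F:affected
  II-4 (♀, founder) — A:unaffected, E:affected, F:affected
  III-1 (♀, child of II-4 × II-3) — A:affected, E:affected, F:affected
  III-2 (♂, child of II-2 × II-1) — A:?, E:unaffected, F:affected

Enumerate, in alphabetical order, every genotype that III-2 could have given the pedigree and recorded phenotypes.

A/I-1 aff ·: Aa|AA
A/I-2 aff ·: Aa|AA
A/II-1 aff I-1×I-2: Aa|AA
A/II-2 un ·: aa
A/II-3 ? I-1×I-2: Aa|AA
A/II-4 un ·: aa
A/III-1 aff II-4×II-3: Aa
A/III-2 ? II-2×II-1: aa|Aa
⇒ A over [I-1,I-2,II-1,II-2,II-3,II-4,III-1,III-2]: 19 consistent
E/I-1 ? ·: ee|Ee
E/I-2 aff ·: Ee
E/II-1 un I-1×I-2: ee
E/II-2 un ·: ee
E/II-3 aff I-1×I-2: Ee|EE
E/II-4 aff ·: Ee|EE
E/III-1 aff II-4×II-3: Ee|EE
E/III-2 un II-2×II-1: ee
⇒ E over [I-1,I-2,II-1,II-2,II-3,II-4,III-1,III-2]: 11 consistent
F/I-1 aff ·: Ff|FF
F/I-2 aff ·: Ff|FF
F/II-1 aff I-1×I-2: Ff|FF
F/II-2 aff ·: Ff|FF
F/II-3 aff I-1×I-2: Ff|FF
F/II-4 aff ·: Ff|FF
F/III-1 aff II-4×II-3: Ff|FF
F/III-2 aff II-2×II-1: Ff|FF
⇒ F over [I-1,I-2,II-1,II-2,II-3,II-4,III-1,III-2]: 156 consistent

III-2 ∈ {Aa ee FF, Aa ee Ff, aa ee FF, aa ee Ff}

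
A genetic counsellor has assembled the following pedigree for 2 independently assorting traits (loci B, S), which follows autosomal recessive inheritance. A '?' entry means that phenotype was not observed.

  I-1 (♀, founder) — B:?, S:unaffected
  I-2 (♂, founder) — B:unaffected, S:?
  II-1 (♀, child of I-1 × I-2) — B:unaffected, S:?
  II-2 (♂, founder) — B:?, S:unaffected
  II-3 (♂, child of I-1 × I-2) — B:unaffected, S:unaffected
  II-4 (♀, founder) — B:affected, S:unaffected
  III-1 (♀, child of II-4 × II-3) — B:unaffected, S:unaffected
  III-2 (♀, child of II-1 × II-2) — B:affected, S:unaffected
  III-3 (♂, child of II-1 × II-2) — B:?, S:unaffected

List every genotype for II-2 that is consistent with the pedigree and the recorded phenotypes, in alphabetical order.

II-2 ∈ {Bb SS, Bb Ss, bb SS, bb Ss}

B/I-1 ? ·: BB|Bb|bb
B/I-2 un ·: BB|Bb
B/II-1 un I-1×I-2: Bb
B/II-2 ? ·: Bb|bb
B/II-3 un I-1×I-2: BB|Bb
B/II-4 aff ·: bb
B/III-1 un II-4×II-3: Bb
B/III-2 aff II-1×II-2: bb
B/III-3 ? II-1×II-2: BB|Bb|bb
⇒ B over [I-1,I-2,II-1,II-2,II-3,II-4,III-1,III-2,III-3]: 40 consistent
S/I-1 un ·: SS|Ss
S/I-2 ? ·: SS|Ss|ss
S/II-1 ? I-1×I-2: SS|Ss|ss
S/II-2 un ·: SS|Ss
S/II-3 un I-1×I-2: SS|Ss
S/II-4 un ·: SS|Ss
S/III-1 un II-4×II-3: SS|Ss
S/III-2 un II-1×II-2: SS|Ss
S/III-3 un II-1×II-2: SS|Ss
⇒ S over [I-1,I-2,II-1,II-2,II-3,II-4,III-1,III-2,III-3]: 374 consistent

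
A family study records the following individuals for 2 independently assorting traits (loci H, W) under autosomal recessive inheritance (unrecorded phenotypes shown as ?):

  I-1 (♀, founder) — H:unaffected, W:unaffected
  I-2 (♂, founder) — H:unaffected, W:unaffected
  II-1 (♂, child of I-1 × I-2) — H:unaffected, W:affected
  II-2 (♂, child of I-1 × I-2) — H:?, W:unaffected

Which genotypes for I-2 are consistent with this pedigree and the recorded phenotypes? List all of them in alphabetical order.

H/I-1 un ·: HH|Hh
H/I-2 un ·: HH|Hh
H/II-1 un I-1×I-2: HH|Hh
H/II-2 ? I-1×I-2: HH|Hh|hh
⇒ H over [I-1,I-2,II-1,II-2]: 15 consistent
W/I-1 un ·: Ww
W/I-2 un ·: Ww
W/II-1 aff I-1×I-2: ww
W/II-2 un I-1×I-2: WW|Ww
⇒ W over [I-1,I-2,II-1,II-2]: 2 consistent

I-2 ∈ {HH Ww, Hh Ww}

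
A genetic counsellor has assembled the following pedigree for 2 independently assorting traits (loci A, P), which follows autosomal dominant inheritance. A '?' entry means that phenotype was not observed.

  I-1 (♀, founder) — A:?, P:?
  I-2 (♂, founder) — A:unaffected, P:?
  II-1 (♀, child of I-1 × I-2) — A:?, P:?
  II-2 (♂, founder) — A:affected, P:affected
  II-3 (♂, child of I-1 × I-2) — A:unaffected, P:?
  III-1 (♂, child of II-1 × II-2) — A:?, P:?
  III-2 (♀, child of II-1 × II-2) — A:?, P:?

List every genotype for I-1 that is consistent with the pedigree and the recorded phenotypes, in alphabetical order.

I-1 ∈ {Aa PP, Aa Pp, Aa pp, aa PP, aa Pp, aa pp}

A/I-1 ? ·: aa|Aa
A/I-2 un ·: aa
A/II-1 ? I-1×I-2: aa|Aa
A/II-2 aff ·: Aa|AA
A/II-3 un I-1×I-2: aa
A/III-1 ? II-1×II-2: aa|Aa|AA
A/III-2 ? II-1×II-2: aa|Aa|AA
⇒ A over [I-1,I-2,II-1,II-2,II-3,III-1,III-2]: 23 consistent
P/I-1 ? ·: pp|Pp|PP
P/I-2 ? ·: pp|Pp|PP
P/II-1 ? I-1×I-2: pp|Pp|PP
P/II-2 aff ·: Pp|PP
P/II-3 ? I-1×I-2: pp|Pp|PP
P/III-1 ? II-1×II-2: pp|Pp|PP
P/III-2 ? II-1×II-2: pp|Pp|PP
⇒ P over [I-1,I-2,II-1,II-2,II-3,III-1,III-2]: 249 consistent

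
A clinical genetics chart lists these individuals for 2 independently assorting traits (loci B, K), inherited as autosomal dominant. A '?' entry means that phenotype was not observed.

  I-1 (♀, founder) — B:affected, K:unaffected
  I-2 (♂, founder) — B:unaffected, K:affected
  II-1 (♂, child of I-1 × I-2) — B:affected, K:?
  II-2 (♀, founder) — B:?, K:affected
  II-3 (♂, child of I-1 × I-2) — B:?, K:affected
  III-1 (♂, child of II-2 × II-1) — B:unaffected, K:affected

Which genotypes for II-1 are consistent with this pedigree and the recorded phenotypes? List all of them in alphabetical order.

B/I-1 aff ·: Bb|BB
B/I-2 un ·: bb
B/II-1 aff I-1×I-2: Bb
B/II-2 ? ·: bb|Bb
B/II-3 ? I-1×I-2: bb|Bb
B/III-1 un II-2×II-1: bb
⇒ B over [I-1,I-2,II-1,II-2,II-3,III-1]: 6 consistent
K/I-1 un ·: kk
K/I-2 aff ·: Kk|KK
K/II-1 ? I-1×I-2: kk|Kk
K/II-2 aff ·: Kk|KK
K/II-3 aff I-1×I-2: Kk
K/III-1 aff II-2×II-1: Kk|KK
⇒ K over [I-1,I-2,II-1,II-2,II-3,III-1]: 10 consistent

II-1 ∈ {Bb Kk, Bb kk}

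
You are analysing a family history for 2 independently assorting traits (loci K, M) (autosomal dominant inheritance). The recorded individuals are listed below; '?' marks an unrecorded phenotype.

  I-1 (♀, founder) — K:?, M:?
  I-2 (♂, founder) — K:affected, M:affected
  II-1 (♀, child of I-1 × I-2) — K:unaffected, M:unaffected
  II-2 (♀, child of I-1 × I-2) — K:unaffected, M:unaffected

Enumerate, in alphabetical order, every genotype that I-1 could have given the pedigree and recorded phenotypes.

I-1 ∈ {Kk Mm, Kk mm, kk Mm, kk mm}

K/I-1 ? ·: kk|Kk
K/I-2 aff ·: Kk
K/II-1 un I-1×I-2: kk
K/II-2 un I-1×I-2: kk
⇒ K over [I-1,I-2,II-1,II-2]: 2 consistent
M/I-1 ? ·: mm|Mm
M/I-2 aff ·: Mm
M/II-1 un I-1×I-2: mm
M/II-2 un I-1×I-2: mm
⇒ M over [I-1,I-2,II-1,II-2]: 2 consistent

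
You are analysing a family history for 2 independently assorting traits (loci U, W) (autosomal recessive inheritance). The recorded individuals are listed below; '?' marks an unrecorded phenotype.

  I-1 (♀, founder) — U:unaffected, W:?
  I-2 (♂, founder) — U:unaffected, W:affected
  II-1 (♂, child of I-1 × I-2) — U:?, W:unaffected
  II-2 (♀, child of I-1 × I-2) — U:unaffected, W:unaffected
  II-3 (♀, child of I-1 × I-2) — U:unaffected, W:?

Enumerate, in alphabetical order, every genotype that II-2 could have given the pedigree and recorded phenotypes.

II-2 ∈ {UU Ww, Uu Ww}

U/I-1 un ·: UU|Uu
U/I-2 un ·: UU|Uu
U/II-1 ? I-1×I-2: UU|Uu|uu
U/II-2 un I-1×I-2: UU|Uu
U/II-3 un I-1×I-2: UU|Uu
⇒ U over [I-1,I-2,II-1,II-2,II-3]: 29 consistent
W/I-1 ? ·: WW|Ww
W/I-2 aff ·: ww
W/II-1 un I-1×I-2: Ww
W/II-2 un I-1×I-2: Ww
W/II-3 ? I-1×I-2: Ww|ww
⇒ W over [I-1,I-2,II-1,II-2,II-3]: 3 consistent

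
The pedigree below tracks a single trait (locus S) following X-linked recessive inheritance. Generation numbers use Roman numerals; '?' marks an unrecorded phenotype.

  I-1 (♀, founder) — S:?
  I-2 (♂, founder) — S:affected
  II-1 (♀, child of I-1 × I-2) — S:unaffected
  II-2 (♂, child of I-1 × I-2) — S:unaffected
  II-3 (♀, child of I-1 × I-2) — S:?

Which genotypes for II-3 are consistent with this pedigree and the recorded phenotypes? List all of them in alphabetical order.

II-3 ∈ {X^SX^s, X^sX^s}

S/I-1 ? ·: X^SX^S|X^SX^s
S/I-2 aff ·: X^sY
S/II-1 un I-1×I-2: X^SX^s
S/II-2 un I-1×I-2: X^SY
S/II-3 ? I-1×I-2: X^SX^s|X^sX^s
⇒ S over [I-1,I-2,II-1,II-2,II-3]: 3 consistent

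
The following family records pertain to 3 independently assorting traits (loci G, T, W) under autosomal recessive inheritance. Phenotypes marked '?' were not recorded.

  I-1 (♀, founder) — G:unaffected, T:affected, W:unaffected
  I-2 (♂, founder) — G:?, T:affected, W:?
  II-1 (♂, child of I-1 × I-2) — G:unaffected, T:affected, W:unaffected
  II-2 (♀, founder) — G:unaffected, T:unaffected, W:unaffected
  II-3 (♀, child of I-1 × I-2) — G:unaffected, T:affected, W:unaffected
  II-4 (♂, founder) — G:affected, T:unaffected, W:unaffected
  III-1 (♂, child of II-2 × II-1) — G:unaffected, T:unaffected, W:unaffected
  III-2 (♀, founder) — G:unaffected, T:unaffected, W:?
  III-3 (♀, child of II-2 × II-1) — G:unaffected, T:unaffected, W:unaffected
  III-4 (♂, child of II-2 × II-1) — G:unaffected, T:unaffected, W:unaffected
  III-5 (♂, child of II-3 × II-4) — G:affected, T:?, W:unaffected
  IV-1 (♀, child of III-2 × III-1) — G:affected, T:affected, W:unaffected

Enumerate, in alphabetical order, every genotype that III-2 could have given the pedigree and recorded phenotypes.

III-2 ∈ {Gg Tt WW, Gg Tt Ww, Gg Tt ww}

G/I-1 un ·: GG|Gg
G/I-2 ? ·: GG|Gg|gg
G/II-1 un I-1×I-2: GG|Gg
G/II-2 un ·: GG|Gg
G/II-3 un I-1×I-2: Gg
G/II-4 aff ·: gg
G/III-1 un II-2×II-1: Gg
G/III-2 un ·: Gg
G/III-3 un II-2×II-1: GG|Gg
G/III-4 un II-2×II-1: GG|Gg
G/III-5 aff II-3×II-4: gg
G/IV-1 aff III-2×III-1: gg
⇒ G over [I-1,I-2,II-1,II-2,II-3,II-4,III-1,III-2,III-3,III-4,III-5,IV-1]: 52 consistent
T/I-1 aff ·: tt
T/I-2 aff ·: tt
T/II-1 aff I-1×I-2: tt
T/II-2 un ·: TT|Tt
T/II-3 aff I-1×I-2: tt
T/II-4 un ·: TT|Tt
T/III-1 un II-2×II-1: Tt
T/III-2 un ·: Tt
T/III-3 un II-2×II-1: Tt
T/III-4 un II-2×II-1: Tt
T/III-5 ? II-3×II-4: Tt|tt
T/IV-1 aff III-2×III-1: tt
⇒ T over [I-1,I-2,II-1,II-2,II-3,II-4,III-1,III-2,III-3,III-4,III-5,IV-1]: 6 consistent
W/I-1 un ·: WW|Ww
W/I-2 ? ·: WW|Ww|ww
W/II-1 un I-1×I-2: WW|Ww
W/II-2 un ·: WW|Ww
W/II-3 un I-1×I-2: WW|Ww
W/II-4 un ·: WW|Ww
W/III-1 un II-2×II-1: WW|Ww
W/III-2 ? ·: WW|Ww|ww
W/III-3 un II-2×II-1: WW|Ww
W/III-4 un II-2×II-1: WW|Ww
W/III-5 un II-3×II-4: WW|Ww
W/IV-1 un III-2×III-1: WW|Ww
⇒ W over [I-1,I-2,II-1,II-2,II-3,II-4,III-1,III-2,III-3,III-4,III-5,IV-1]: 3048 consistent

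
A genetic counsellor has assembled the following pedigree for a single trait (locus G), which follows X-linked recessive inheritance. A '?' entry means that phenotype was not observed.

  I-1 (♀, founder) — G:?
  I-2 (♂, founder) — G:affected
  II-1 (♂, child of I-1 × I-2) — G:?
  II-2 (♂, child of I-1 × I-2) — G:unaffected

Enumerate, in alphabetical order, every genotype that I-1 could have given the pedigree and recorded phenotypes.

I-1 ∈ {X^GX^G, X^GX^g}

G/I-1 ? ·: X^GX^G|X^GX^g
G/I-2 aff ·: X^gY
G/II-1 ? I-1×I-2: X^GY|X^gY
G/II-2 un I-1×I-2: X^GY
⇒ G over [I-1,I-2,II-1,II-2]: 3 consistent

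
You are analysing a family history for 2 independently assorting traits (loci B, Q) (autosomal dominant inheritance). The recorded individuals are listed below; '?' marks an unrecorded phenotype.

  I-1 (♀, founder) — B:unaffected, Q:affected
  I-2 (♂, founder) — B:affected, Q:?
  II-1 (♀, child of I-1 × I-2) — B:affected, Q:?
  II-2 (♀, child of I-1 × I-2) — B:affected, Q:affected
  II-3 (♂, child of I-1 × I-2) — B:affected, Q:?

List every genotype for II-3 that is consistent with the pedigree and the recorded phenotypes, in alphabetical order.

B/I-1 un ·: bb
B/I-2 aff ·: Bb|BB
B/II-1 aff I-1×I-2: Bb
B/II-2 aff I-1×I-2: Bb
B/II-3 aff I-1×I-2: Bb
⇒ B over [I-1,I-2,II-1,II-2,II-3]: 2 consistent
Q/I-1 aff ·: Qq|QQ
Q/I-2 ? ·: qq|Qq|QQ
Q/II-1 ? I-1×I-2: qq|Qq|QQ
Q/II-2 aff I-1×I-2: Qq|QQ
Q/II-3 ? I-1×I-2: qq|Qq|QQ
⇒ Q over [I-1,I-2,II-1,II-2,II-3]: 40 consistent

II-3 ∈ {Bb QQ, Bb Qq, Bb qq}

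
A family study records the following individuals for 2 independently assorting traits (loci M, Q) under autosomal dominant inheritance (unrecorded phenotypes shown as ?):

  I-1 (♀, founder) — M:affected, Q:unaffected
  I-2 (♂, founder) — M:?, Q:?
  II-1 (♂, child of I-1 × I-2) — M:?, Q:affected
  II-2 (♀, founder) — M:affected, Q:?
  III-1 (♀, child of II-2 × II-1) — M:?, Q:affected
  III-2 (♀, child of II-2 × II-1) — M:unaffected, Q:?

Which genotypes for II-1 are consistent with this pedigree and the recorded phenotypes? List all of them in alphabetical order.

M/I-1 aff ·: Mm|MM
M/I-2 ? ·: mm|Mm|MM
M/II-1 ? I-1×I-2: mm|Mm
M/II-2 aff ·: Mm
M/III-1 ? II-2×II-1: mm|Mm|MM
M/III-2 un II-2×II-1: mm
⇒ M over [I-1,I-2,II-1,II-2,III-1,III-2]: 19 consistent
Q/I-1 un ·: qq
Q/I-2 ? ·: Qq|QQ
Q/II-1 aff I-1×I-2: Qq
Q/II-2 ? ·: qq|Qq|QQ
Q/III-1 aff II-2×II-1: Qq|QQ
Q/III-2 ? II-2×II-1: qq|Qq|QQ
⇒ Q over [I-1,I-2,II-1,II-2,III-1,III-2]: 24 consistent

II-1 ∈ {Mm Qq, mm Qq}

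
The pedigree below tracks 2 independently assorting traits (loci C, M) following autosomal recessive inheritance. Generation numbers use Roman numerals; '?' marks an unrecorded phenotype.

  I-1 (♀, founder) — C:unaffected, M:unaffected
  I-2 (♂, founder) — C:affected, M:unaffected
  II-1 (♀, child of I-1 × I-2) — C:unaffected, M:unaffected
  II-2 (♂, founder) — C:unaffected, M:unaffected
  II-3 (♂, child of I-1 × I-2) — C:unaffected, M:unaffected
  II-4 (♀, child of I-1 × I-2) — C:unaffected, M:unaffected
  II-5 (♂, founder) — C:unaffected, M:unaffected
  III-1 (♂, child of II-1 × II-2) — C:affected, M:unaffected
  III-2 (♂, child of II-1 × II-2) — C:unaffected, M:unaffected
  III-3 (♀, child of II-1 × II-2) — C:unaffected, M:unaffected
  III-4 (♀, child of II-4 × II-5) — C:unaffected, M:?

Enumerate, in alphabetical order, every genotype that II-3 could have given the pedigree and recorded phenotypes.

II-3 ∈ {Cc MM, Cc Mm}

C/I-1 un ·: CC|Cc
C/I-2 aff ·: cc
C/II-1 un I-1×I-2: Cc
C/II-2 un ·: Cc
C/II-3 un I-1×I-2: Cc
C/II-4 un I-1×I-2: Cc
C/II-5 un ·: CC|Cc
C/III-1 aff II-1×II-2: cc
C/III-2 un II-1×II-2: CC|Cc
C/III-3 un II-1×II-2: CC|Cc
C/III-4 un II-4×II-5: CC|Cc
⇒ C over [I-1,I-2,II-1,II-2,II-3,II-4,II-5,III-1,III-2,III-3,III-4]: 32 consistent
M/I-1 un ·: MM|Mm
M/I-2 un ·: MM|Mm
M/II-1 un I-1×I-2: MM|Mm
M/II-2 un ·: MM|Mm
M/II-3 un I-1×I-2: MM|Mm
M/II-4 un I-1×I-2: MM|Mm
M/II-5 un ·: MM|Mm
M/III-1 un II-1×II-2: MM|Mm
M/III-2 un II-1×II-2: MM|Mm
M/III-3 un II-1×II-2: MM|Mm
M/III-4 ? II-4×II-5: MM|Mm|mm
⇒ M over [I-1,I-2,II-1,II-2,II-3,II-4,II-5,III-1,III-2,III-3,III-4]: 1227 consistent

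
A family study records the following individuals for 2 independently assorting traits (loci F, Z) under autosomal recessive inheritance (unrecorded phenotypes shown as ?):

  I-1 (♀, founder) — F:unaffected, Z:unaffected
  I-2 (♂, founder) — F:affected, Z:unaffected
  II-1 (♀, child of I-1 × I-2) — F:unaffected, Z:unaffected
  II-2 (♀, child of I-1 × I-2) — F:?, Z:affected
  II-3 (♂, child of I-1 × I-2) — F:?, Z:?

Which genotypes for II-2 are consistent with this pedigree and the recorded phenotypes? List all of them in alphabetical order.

F/I-1 un ·: FF|Ff
F/I-2 aff ·: ff
F/II-1 un I-1×I-2: Ff
F/II-2 ? I-1×I-2: Ff|ff
F/II-3 ? I-1×I-2: Ff|ff
⇒ F over [I-1,I-2,II-1,II-2,II-3]: 5 consistent
Z/I-1 un ·: Zz
Z/I-2 un ·: Zz
Z/II-1 un I-1×I-2: ZZ|Zz
Z/II-2 aff I-1×I-2: zz
Z/II-3 ? I-1×I-2: ZZ|Zz|zz
⇒ Z over [I-1,I-2,II-1,II-2,II-3]: 6 consistent

II-2 ∈ {Ff zz, ff zz}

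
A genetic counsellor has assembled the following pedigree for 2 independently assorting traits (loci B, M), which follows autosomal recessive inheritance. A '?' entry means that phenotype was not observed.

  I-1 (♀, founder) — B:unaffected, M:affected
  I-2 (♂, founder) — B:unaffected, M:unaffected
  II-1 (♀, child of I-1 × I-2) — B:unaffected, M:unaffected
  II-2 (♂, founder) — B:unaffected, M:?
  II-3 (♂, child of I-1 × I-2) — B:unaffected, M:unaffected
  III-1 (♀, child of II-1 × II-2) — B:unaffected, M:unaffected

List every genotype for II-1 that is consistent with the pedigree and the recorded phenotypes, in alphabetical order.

II-1 ∈ {BB Mm, Bb Mm}

B/I-1 un ·: BB|Bb
B/I-2 un ·: BB|Bb
B/II-1 un I-1×I-2: BB|Bb
B/II-2 un ·: BB|Bb
B/II-3 un I-1×I-2: BB|Bb
B/III-1 un II-1×II-2: BB|Bb
⇒ B over [I-1,I-2,II-1,II-2,II-3,III-1]: 45 consistent
M/I-1 aff ·: mm
M/I-2 un ·: MM|Mm
M/II-1 un I-1×I-2: Mm
M/II-2 ? ·: MM|Mm|mm
M/II-3 un I-1×I-2: Mm
M/III-1 un II-1×II-2: MM|Mm
⇒ M over [I-1,I-2,II-1,II-2,II-3,III-1]: 10 consistent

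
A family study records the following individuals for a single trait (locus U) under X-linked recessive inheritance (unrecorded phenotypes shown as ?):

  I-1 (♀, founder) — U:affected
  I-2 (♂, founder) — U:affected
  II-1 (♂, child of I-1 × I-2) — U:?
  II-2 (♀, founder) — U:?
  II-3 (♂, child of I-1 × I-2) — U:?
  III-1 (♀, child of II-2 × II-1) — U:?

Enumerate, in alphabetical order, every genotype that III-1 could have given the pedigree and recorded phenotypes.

III-1 ∈ {X^UX^u, X^uX^u}

U/I-1 aff ·: X^uX^u
U/I-2 aff ·: X^uY
U/II-1 ? I-1×I-2: X^uY
U/II-2 ? ·: X^UX^U|X^UX^u|X^uX^u
U/II-3 ? I-1×I-2: X^uY
U/III-1 ? II-2×II-1: X^UX^u|X^uX^u
⇒ U over [I-1,I-2,II-1,II-2,II-3,III-1]: 4 consistent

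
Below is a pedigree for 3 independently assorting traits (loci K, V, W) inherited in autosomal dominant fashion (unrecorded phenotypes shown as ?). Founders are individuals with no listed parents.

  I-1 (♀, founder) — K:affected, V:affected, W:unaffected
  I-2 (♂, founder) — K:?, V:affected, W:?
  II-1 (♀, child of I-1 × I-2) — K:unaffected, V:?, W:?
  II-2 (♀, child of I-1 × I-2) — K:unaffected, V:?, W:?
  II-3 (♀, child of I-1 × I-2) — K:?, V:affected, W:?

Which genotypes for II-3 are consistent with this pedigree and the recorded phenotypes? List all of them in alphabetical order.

K/I-1 aff ·: Kk
K/I-2 ? ·: kk|Kk
K/II-1 un I-1×I-2: kk
K/II-2 un I-1×I-2: kk
K/II-3 ? I-1×I-2: kk|Kk|KK
⇒ K over [I-1,I-2,II-1,II-2,II-3]: 5 consistent
V/I-1 aff ·: Vv|VV
V/I-2 aff ·: Vv|VV
V/II-1 ? I-1×I-2: vv|Vv|VV
V/II-2 ? I-1×I-2: vv|Vv|VV
V/II-3 aff I-1×I-2: Vv|VV
⇒ V over [I-1,I-2,II-1,II-2,II-3]: 35 consistent
W/I-1 un ·: ww
W/I-2 ? ·: ww|Ww|WW
W/II-1 ? I-1×I-2: ww|Ww
W/II-2 ? I-1×I-2: ww|Ww
W/II-3 ? I-1×I-2: ww|Ww
⇒ W over [I-1,I-2,II-1,II-2,II-3]: 10 consistent

II-3 ∈ {KK VV Ww, KK VV ww, KK Vv Ww, KK Vv ww, Kk VV Ww, Kk VV ww, Kk Vv Ww, Kk Vv ww, kk VV Ww, kk VV ww, kk Vv Ww, kk Vv ww}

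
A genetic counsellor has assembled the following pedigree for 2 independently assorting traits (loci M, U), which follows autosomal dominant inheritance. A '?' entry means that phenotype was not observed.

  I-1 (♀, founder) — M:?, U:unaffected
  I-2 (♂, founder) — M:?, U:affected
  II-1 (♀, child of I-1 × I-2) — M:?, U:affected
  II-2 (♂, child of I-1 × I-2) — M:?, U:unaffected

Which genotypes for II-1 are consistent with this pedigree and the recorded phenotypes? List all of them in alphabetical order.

M/I-1 ? ·: mm|Mm|MM
M/I-2 ? ·: mm|Mm|MM
M/II-1 ? I-1×I-2: mm|Mm|MM
M/II-2 ? I-1×I-2: mm|Mm|MM
⇒ M over [I-1,I-2,II-1,II-2]: 29 consistent
U/I-1 un ·: uu
U/I-2 aff ·: Uu
U/II-1 aff I-1×I-2: Uu
U/II-2 un I-1×I-2: uu
⇒ U over [I-1,I-2,II-1,II-2]: 1 consistent

II-1 ∈ {MM Uu, Mm Uu, mm Uu}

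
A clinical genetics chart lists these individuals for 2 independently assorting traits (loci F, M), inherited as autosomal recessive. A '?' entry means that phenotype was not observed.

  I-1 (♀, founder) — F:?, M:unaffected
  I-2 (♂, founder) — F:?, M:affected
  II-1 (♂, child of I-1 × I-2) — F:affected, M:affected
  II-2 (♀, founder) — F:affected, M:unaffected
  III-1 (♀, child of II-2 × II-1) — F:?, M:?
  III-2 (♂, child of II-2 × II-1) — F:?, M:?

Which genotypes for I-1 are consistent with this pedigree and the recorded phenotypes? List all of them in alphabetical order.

F/I-1 ? ·: Ff|ff
F/I-2 ? ·: Ff|ff
F/II-1 aff I-1×I-2: ff
F/II-2 aff ·: ff
F/III-1 ? II-2×II-1: ff
F/III-2 ? II-2×II-1: ff
⇒ F over [I-1,I-2,II-1,II-2,III-1,III-2]: 4 consistent
M/I-1 un ·: Mm
M/I-2 aff ·: mm
M/II-1 aff I-1×I-2: mm
M/II-2 un ·: MM|Mm
M/III-1 ? II-2×II-1: Mm|mm
M/III-2 ? II-2×II-1: Mm|mm
⇒ M over [I-1,I-2,II-1,II-2,III-1,III-2]: 5 consistent

I-1 ∈ {Ff Mm, ff Mm}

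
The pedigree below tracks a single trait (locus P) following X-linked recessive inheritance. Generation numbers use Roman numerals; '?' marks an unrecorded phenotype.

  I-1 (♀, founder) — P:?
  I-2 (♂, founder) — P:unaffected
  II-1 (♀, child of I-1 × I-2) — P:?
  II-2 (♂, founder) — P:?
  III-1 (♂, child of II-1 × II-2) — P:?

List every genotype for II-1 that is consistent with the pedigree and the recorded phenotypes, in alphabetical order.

II-1 ∈ {X^PX^P, X^PX^p}

P/I-1 ? ·: X^PX^P|X^PX^p|X^pX^p
P/I-2 un ·: X^PY
P/II-1 ? I-1×I-2: X^PX^P|X^PX^p
P/II-2 ? ·: X^PY|X^pY
P/III-1 ? II-1×II-2: X^PY|X^pY
⇒ P over [I-1,I-2,II-1,II-2,III-1]: 12 consistent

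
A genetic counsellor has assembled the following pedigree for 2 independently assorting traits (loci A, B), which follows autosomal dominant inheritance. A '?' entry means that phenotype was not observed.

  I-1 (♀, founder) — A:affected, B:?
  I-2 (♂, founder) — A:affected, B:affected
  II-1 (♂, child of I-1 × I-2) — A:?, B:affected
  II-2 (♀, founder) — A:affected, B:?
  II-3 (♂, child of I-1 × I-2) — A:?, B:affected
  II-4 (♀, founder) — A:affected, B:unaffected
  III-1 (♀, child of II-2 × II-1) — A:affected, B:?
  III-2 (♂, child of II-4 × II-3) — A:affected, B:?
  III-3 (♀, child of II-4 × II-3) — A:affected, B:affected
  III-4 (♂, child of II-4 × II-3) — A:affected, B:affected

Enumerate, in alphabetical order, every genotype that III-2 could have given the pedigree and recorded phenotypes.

III-2 ∈ {AA Bb, AA bb, Aa Bb, Aa bb}

A/I-1 aff ·: Aa|AA
A/I-2 aff ·: Aa|AA
A/II-1 ? I-1×I-2: aa|Aa|AA
A/II-2 aff ·: Aa|AA
A/II-3 ? I-1×I-2: aa|Aa|AA
A/II-4 aff ·: Aa|AA
A/III-1 aff II-2×II-1: Aa|AA
A/III-2 aff II-4×II-3: Aa|AA
A/III-3 aff II-4×II-3: Aa|AA
A/III-4 aff II-4×II-3: Aa|AA
⇒ A over [I-1,I-2,II-1,II-2,II-3,II-4,III-1,III-2,III-3,III-4]: 620 consistent
B/I-1 ? ·: bb|Bb|BB
B/I-2 aff ·: Bb|BB
B/II-1 aff I-1×I-2: Bb|BB
B/II-2 ? ·: bb|Bb|BB
B/II-3 aff I-1×I-2: Bb|BB
B/II-4 un ·: bb
B/III-1 ? II-2×II-1: bb|Bb|BB
B/III-2 ? II-4×II-3: bb|Bb
B/III-3 aff II-4×II-3: Bb
B/III-4 aff II-4×II-3: Bb
⇒ B over [I-1,I-2,II-1,II-2,II-3,II-4,III-1,III-2,III-3,III-4]: 131 consistent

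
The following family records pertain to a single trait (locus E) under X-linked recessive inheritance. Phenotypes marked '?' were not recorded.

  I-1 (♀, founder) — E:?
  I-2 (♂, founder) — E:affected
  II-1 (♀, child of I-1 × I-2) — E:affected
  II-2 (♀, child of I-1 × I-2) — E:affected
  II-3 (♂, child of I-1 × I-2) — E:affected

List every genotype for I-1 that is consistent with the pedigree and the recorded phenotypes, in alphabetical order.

I-1 ∈ {X^EX^e, X^eX^e}

E/I-1 ? ·: X^EX^e|X^eX^e
E/I-2 aff ·: X^eY
E/II-1 aff I-1×I-2: X^eX^e
E/II-2 aff I-1×I-2: X^eX^e
E/II-3 aff I-1×I-2: X^eY
⇒ E over [I-1,I-2,II-1,II-2,II-3]: 2 consistent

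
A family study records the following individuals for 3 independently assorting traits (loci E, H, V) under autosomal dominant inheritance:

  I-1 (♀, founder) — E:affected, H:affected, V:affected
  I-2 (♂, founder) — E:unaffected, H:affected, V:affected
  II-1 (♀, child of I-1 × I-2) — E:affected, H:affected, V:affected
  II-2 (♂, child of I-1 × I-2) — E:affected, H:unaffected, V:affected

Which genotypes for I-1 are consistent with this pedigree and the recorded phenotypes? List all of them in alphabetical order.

E/I-1 aff ·: Ee|EE
E/I-2 un ·: ee
E/II-1 aff I-1×I-2: Ee
E/II-2 aff I-1×I-2: Ee
⇒ E over [I-1,I-2,II-1,II-2]: 2 consistent
H/I-1 aff ·: Hh
H/I-2 aff ·: Hh
H/II-1 aff I-1×I-2: Hh|HH
H/II-2 un I-1×I-2: hh
⇒ H over [I-1,I-2,II-1,II-2]: 2 consistent
V/I-1 aff ·: Vv|VV
V/I-2 aff ·: Vv|VV
V/II-1 aff I-1×I-2: Vv|VV
V/II-2 aff I-1×I-2: Vv|VV
⇒ V over [I-1,I-2,II-1,II-2]: 13 consistent

I-1 ∈ {EE Hh VV, EE Hh Vv, Ee Hh VV, Ee Hh Vv}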